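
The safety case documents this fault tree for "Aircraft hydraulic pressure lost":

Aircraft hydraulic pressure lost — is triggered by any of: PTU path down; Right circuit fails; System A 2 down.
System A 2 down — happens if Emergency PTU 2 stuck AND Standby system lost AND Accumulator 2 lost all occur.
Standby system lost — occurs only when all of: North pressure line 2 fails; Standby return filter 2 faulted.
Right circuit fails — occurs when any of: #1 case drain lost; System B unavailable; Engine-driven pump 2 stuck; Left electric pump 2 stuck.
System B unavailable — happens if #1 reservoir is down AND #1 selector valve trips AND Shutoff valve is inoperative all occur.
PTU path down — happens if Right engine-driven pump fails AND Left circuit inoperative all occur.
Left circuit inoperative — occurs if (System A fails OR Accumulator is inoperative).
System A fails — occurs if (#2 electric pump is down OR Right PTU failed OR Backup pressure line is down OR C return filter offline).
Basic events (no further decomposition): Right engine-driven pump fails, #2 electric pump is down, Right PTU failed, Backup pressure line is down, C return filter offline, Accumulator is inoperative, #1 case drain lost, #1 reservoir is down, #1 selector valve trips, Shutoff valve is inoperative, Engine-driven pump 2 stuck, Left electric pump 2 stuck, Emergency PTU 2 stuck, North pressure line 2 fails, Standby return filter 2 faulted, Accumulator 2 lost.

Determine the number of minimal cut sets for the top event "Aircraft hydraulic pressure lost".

System A fails [OR]: union of children's cut sets → 4 cut set(s).
Left circuit inoperative [OR]: union of children's cut sets → 5 cut set(s).
PTU path down [AND]: one cut set from each child combined → 1 × 5 = 5 cut set(s).
System B unavailable [AND]: one cut set from each child combined → 1 × 1 × 1 = 1 cut set(s).
Right circuit fails [OR]: union of children's cut sets → 4 cut set(s).
Standby system lost [AND]: one cut set from each child combined → 1 × 1 = 1 cut set(s).
System A 2 down [AND]: one cut set from each child combined → 1 × 1 × 1 = 1 cut set(s).
Aircraft hydraulic pressure lost [OR]: union of children's cut sets → 10 cut set(s).
Minimal cut sets: {#2 electric pump is down, Right engine-driven pump fails}; {Right PTU failed, Right engine-driven pump fails}; {Backup pressure line is down, Right engine-driven pump fails}; {C return filter offline, Right engine-driven pump fails}; {Accumulator is inoperative, Right engine-driven pump fails}; {#1 case drain lost}; {#1 reservoir is down, #1 selector valve trips, Shutoff valve is inoperative}; {Engine-driven pump 2 stuck}; {Left electric pump 2 stuck}; {Accumulator 2 lost, Emergency PTU 2 stuck, North pressure line 2 fails, Standby return filter 2 faulted}.

10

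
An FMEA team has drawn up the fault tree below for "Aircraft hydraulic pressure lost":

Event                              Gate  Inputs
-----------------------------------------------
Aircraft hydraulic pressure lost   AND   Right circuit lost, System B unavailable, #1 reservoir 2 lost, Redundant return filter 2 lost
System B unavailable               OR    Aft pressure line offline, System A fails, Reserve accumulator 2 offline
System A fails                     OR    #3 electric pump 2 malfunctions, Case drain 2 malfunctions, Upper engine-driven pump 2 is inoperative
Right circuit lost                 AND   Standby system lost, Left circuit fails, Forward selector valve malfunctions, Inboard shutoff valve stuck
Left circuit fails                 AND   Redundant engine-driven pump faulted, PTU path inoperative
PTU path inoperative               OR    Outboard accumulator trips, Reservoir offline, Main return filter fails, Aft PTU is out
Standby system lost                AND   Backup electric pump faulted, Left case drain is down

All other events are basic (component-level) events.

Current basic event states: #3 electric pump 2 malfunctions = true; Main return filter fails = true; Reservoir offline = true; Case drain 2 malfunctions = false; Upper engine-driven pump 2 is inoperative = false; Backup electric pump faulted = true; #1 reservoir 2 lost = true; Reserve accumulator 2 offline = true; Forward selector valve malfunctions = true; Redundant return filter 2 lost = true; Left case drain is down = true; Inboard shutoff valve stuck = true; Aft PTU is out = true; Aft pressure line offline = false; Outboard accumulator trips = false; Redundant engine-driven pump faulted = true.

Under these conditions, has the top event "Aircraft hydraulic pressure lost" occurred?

Standby system lost [AND]: Backup electric pump faulted=occurs, Left case drain is down=occurs → all inputs occur → occurs.
PTU path inoperative [OR]: Outboard accumulator trips=not, Reservoir offline=occurs, Main return filter fails=occurs, Aft PTU is out=occurs → at least one input occurs → occurs.
Left circuit fails [AND]: Redundant engine-driven pump faulted=occurs, PTU path inoperative=occurs → all inputs occur → occurs.
Right circuit lost [AND]: Standby system lost=occurs, Left circuit fails=occurs, Forward selector valve malfunctions=occurs, Inboard shutoff valve stuck=occurs → all inputs occur → occurs.
System A fails [OR]: #3 electric pump 2 malfunctions=occurs, Case drain 2 malfunctions=not, Upper engine-driven pump 2 is inoperative=not → at least one input occurs → occurs.
System B unavailable [OR]: Aft pressure line offline=not, System A fails=occurs, Reserve accumulator 2 offline=occurs → at least one input occurs → occurs.
Aircraft hydraulic pressure lost [AND]: Right circuit lost=occurs, System B unavailable=occurs, #1 reservoir 2 lost=occurs, Redundant return filter 2 lost=occurs → all inputs occur → occurs.

Yes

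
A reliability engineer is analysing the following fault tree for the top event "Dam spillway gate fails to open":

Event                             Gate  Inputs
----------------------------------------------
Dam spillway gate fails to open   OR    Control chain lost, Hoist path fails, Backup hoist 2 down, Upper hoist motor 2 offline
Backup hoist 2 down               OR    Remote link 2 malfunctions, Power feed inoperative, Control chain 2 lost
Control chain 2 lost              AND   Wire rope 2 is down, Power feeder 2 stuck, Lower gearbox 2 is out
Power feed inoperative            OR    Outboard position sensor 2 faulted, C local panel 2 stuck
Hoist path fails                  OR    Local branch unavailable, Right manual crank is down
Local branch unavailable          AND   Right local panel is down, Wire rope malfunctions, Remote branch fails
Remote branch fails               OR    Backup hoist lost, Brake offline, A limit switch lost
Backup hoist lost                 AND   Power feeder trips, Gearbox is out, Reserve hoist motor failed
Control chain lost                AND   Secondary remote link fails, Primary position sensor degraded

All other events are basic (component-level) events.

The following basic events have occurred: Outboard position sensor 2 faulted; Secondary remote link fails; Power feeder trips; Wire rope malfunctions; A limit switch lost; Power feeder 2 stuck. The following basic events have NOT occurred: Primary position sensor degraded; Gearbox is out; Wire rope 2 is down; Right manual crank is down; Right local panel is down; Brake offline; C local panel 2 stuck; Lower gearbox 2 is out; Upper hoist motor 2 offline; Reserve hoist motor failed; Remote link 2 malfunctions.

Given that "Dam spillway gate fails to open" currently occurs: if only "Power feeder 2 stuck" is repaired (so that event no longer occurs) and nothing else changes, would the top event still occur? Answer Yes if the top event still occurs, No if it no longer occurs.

Counterfactual: set "Power feeder 2 stuck" to not occurred.
Control chain lost [AND]: Secondary remote link fails=occurs, Primary position sensor degraded=not → not all inputs occur → does not occur.
Backup hoist lost [AND]: Power feeder trips=occurs, Gearbox is out=not, Reserve hoist motor failed=not → not all inputs occur → does not occur.
Remote branch fails [OR]: Backup hoist lost=not, Brake offline=not, A limit switch lost=occurs → at least one input occurs → occurs.
Local branch unavailable [AND]: Right local panel is down=not, Wire rope malfunctions=occurs, Remote branch fails=occurs → not all inputs occur → does not occur.
Hoist path fails [OR]: Local branch unavailable=not, Right manual crank is down=not → no input occurs → does not occur.
Power feed inoperative [OR]: Outboard position sensor 2 faulted=occurs, C local panel 2 stuck=not → at least one input occurs → occurs.
Control chain 2 lost [AND]: Wire rope 2 is down=not, Power feeder 2 stuck=not, Lower gearbox 2 is out=not → not all inputs occur → does not occur.
Backup hoist 2 down [OR]: Remote link 2 malfunctions=not, Power feed inoperative=occurs, Control chain 2 lost=not → at least one input occurs → occurs.
Dam spillway gate fails to open [OR]: Control chain lost=not, Hoist path fails=not, Backup hoist 2 down=occurs, Upper hoist motor 2 offline=not → at least one input occurs → occurs.

Yes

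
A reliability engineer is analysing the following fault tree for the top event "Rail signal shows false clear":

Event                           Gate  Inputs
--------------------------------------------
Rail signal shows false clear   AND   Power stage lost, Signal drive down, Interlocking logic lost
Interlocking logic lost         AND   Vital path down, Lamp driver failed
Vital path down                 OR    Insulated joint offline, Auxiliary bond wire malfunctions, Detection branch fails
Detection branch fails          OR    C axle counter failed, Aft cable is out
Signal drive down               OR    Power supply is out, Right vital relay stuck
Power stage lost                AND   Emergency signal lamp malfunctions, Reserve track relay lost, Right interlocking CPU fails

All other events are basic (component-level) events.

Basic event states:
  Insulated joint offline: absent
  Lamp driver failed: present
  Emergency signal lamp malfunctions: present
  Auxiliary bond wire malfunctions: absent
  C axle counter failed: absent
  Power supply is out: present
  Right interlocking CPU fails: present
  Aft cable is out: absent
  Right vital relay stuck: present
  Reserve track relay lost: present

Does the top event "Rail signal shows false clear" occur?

Power stage lost [AND]: Emergency signal lamp malfunctions=occurs, Reserve track relay lost=occurs, Right interlocking CPU fails=occurs → all inputs occur → occurs.
Signal drive down [OR]: Power supply is out=occurs, Right vital relay stuck=occurs → at least one input occurs → occurs.
Detection branch fails [OR]: C axle counter failed=not, Aft cable is out=not → no input occurs → does not occur.
Vital path down [OR]: Insulated joint offline=not, Auxiliary bond wire malfunctions=not, Detection branch fails=not → no input occurs → does not occur.
Interlocking logic lost [AND]: Vital path down=not, Lamp driver failed=occurs → not all inputs occur → does not occur.
Rail signal shows false clear [AND]: Power stage lost=occurs, Signal drive down=occurs, Interlocking logic lost=not → not all inputs occur → does not occur.

No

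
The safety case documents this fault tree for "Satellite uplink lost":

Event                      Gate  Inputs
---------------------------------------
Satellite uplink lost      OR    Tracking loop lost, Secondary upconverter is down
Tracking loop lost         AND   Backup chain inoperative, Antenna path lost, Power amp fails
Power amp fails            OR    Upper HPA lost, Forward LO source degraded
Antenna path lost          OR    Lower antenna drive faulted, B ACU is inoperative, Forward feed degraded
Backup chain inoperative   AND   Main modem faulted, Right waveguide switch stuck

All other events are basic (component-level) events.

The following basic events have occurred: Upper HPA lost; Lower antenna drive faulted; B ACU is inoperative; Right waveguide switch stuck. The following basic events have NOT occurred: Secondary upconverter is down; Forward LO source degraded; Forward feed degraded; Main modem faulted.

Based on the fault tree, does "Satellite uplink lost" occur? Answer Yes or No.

No

Backup chain inoperative [AND]: Main modem faulted=not, Right waveguide switch stuck=occurs → not all inputs occur → does not occur.
Antenna path lost [OR]: Lower antenna drive faulted=occurs, B ACU is inoperative=occurs, Forward feed degraded=not → at least one input occurs → occurs.
Power amp fails [OR]: Upper HPA lost=occurs, Forward LO source degraded=not → at least one input occurs → occurs.
Tracking loop lost [AND]: Backup chain inoperative=not, Antenna path lost=occurs, Power amp fails=occurs → not all inputs occur → does not occur.
Satellite uplink lost [OR]: Tracking loop lost=not, Secondary upconverter is down=not → no input occurs → does not occur.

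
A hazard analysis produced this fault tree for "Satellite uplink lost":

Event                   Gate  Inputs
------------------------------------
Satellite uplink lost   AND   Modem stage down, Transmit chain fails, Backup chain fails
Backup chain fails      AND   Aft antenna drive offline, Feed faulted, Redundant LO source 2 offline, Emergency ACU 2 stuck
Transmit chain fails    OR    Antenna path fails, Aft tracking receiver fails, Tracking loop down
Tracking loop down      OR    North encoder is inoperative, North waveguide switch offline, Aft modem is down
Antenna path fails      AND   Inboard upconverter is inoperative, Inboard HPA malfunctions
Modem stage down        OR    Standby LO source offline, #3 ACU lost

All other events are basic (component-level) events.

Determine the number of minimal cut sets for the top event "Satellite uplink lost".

Modem stage down [OR]: union of children's cut sets → 2 cut set(s).
Antenna path fails [AND]: one cut set from each child combined → 1 × 1 = 1 cut set(s).
Tracking loop down [OR]: union of children's cut sets → 3 cut set(s).
Transmit chain fails [OR]: union of children's cut sets → 5 cut set(s).
Backup chain fails [AND]: one cut set from each child combined → 1 × 1 × 1 × 1 = 1 cut set(s).
Satellite uplink lost [AND]: one cut set from each child combined → 2 × 5 × 1 = 10 cut set(s).
Minimal cut sets: {Aft antenna drive offline, Emergency ACU 2 stuck, Feed faulted, Inboard HPA malfunctions, Inboard upconverter is inoperative, Redundant LO source 2 offline, Standby LO source offline}; {Aft antenna drive offline, Aft tracking receiver fails, Emergency ACU 2 stuck, Feed faulted, Redundant LO source 2 offline, Standby LO source offline}; {Aft antenna drive offline, Emergency ACU 2 stuck, Feed faulted, North encoder is inoperative, Redundant LO source 2 offline, Standby LO source offline}; {Aft antenna drive offline, Emergency ACU 2 stuck, Feed faulted, North waveguide switch offline, Redundant LO source 2 offline, Standby LO source offline}; {Aft antenna drive offline, Aft modem is down, Emergency ACU 2 stuck, Feed faulted, Redundant LO source 2 offline, Standby LO source offline}; {#3 ACU lost, Aft antenna drive offline, Emergency ACU 2 stuck, Feed faulted, Inboard HPA malfunctions, Inboard upconverter is inoperative, Redundant LO source 2 offline}; {#3 ACU lost, Aft antenna drive offline, Aft tracking receiver fails, Emergency ACU 2 stuck, Feed faulted, Redundant LO source 2 offline}; {#3 ACU lost, Aft antenna drive offline, Emergency ACU 2 stuck, Feed faulted, North encoder is inoperative, Redundant LO source 2 offline}; {#3 ACU lost, Aft antenna drive offline, Emergency ACU 2 stuck, Feed faulted, North waveguide switch offline, Redundant LO source 2 offline}; {#3 ACU lost, Aft antenna drive offline, Aft modem is down, Emergency ACU 2 stuck, Feed faulted, Redundant LO source 2 offline}.

10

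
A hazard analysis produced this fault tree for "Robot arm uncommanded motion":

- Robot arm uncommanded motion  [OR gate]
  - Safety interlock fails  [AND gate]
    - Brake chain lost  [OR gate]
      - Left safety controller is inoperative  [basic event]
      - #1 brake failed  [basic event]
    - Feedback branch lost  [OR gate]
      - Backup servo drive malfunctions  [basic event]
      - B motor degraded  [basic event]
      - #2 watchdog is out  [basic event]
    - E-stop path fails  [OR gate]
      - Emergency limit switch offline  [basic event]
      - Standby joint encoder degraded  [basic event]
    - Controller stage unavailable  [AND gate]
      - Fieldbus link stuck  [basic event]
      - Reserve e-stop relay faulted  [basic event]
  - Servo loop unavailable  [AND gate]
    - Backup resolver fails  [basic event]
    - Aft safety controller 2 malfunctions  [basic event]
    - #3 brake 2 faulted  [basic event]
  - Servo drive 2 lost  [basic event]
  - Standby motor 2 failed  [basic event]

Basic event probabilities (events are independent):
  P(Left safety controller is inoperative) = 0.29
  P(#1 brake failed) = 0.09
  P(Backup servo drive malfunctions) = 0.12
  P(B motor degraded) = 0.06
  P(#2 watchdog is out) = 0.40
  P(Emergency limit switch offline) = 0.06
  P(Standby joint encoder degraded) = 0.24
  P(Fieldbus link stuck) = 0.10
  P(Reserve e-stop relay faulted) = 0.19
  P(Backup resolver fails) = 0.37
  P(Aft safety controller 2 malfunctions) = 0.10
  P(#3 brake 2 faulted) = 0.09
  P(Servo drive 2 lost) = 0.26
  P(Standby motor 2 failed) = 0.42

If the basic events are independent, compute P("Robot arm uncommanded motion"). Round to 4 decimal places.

0.5726

P(Brake chain lost) [OR] = 1 − (1−0.29) × (1−0.09) = 0.353900
P(Feedback branch lost) [OR] = 1 − (1−0.12) × (1−0.06) × (1−0.40) = 0.503680
P(E-stop path fails) [OR] = 1 − (1−0.06) × (1−0.24) = 0.285600
P(Controller stage unavailable) [AND] = 0.10 × 0.19 = 0.019000
P(Safety interlock fails) [AND] = 0.353900 × 0.503680 × 0.285600 × 0.019000 = 0.000967
P(Servo loop unavailable) [AND] = 0.37 × 0.10 × 0.09 = 0.003330
P(Robot arm uncommanded motion) [OR] = 1 − (1−0.000967) × (1−0.003330) × (1−0.26) × (1−0.42) = 0.572643
Rounded to 4 decimal places: P(Robot arm uncommanded motion) ≈ 0.5726.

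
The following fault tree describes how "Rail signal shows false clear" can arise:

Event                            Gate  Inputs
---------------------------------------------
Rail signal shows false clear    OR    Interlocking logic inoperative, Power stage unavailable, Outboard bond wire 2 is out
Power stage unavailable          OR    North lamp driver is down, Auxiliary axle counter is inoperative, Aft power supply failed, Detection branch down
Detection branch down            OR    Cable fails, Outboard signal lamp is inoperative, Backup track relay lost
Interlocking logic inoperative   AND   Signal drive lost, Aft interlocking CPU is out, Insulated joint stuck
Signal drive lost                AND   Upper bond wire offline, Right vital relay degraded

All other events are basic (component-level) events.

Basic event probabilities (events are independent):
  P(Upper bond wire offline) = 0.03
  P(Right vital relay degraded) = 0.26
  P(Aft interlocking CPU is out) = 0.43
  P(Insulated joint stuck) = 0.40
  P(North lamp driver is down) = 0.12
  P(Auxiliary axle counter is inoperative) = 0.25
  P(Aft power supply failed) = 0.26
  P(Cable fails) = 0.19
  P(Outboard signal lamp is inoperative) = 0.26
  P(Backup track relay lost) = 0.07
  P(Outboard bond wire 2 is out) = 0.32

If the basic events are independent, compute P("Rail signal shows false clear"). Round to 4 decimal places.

0.8151

P(Signal drive lost) [AND] = 0.03 × 0.26 = 0.007800
P(Interlocking logic inoperative) [AND] = 0.007800 × 0.43 × 0.40 = 0.001342
P(Detection branch down) [OR] = 1 − (1−0.19) × (1−0.26) × (1−0.07) = 0.442558
P(Power stage unavailable) [OR] = 1 − (1−0.12) × (1−0.25) × (1−0.26) × (1−0.442558) = 0.727745
P(Rail signal shows false clear) [OR] = 1 − (1−0.001342) × (1−0.727745) × (1−0.32) = 0.815115
Rounded to 4 decimal places: P(Rail signal shows false clear) ≈ 0.8151.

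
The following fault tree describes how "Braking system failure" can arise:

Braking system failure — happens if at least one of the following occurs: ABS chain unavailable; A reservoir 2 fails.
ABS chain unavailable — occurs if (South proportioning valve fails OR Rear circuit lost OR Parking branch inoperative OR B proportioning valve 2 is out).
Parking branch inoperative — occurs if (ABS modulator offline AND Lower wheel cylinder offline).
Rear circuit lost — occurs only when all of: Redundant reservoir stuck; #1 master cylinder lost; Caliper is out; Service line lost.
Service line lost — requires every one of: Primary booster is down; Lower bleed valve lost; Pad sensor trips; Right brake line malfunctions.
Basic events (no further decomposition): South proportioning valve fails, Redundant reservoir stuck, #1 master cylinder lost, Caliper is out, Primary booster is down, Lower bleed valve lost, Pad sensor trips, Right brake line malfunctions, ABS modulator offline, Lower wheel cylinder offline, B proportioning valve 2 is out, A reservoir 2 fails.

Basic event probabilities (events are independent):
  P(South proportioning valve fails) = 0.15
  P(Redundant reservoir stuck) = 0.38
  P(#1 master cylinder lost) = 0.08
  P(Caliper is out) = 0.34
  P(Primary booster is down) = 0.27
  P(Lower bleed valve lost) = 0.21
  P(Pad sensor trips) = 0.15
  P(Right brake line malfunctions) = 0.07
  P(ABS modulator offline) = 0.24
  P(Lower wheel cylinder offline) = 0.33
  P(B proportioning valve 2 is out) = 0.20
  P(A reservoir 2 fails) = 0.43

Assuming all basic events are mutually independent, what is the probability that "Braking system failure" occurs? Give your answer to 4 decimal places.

P(Service line lost) [AND] = 0.27 × 0.21 × 0.15 × 0.07 = 0.000595
P(Rear circuit lost) [AND] = 0.38 × 0.08 × 0.34 × 0.000595 = 0.000006
P(Parking branch inoperative) [AND] = 0.24 × 0.33 = 0.079200
P(ABS chain unavailable) [OR] = 1 − (1−0.15) × (1−0.000006) × (1−0.079200) × (1−0.20) = 0.373860
P(Braking system failure) [OR] = 1 − (1−0.373860) × (1−0.43) = 0.643100
Rounded to 4 decimal places: P(Braking system failure) ≈ 0.6431.

0.6431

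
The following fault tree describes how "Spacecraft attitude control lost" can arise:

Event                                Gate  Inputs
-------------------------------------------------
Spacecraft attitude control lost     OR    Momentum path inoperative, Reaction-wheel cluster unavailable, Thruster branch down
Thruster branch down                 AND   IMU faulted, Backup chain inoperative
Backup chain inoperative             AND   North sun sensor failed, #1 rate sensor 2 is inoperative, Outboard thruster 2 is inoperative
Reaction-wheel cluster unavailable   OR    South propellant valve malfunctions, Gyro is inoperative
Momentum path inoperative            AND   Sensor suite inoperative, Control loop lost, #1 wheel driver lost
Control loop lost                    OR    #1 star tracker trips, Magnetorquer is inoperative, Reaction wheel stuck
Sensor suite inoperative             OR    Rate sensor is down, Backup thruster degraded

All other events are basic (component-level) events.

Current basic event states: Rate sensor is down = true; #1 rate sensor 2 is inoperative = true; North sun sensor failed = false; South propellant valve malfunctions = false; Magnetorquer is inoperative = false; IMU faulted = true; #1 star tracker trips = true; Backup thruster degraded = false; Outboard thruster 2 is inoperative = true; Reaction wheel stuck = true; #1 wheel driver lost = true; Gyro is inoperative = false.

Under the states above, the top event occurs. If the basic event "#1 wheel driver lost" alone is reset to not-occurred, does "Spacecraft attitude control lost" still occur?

Counterfactual: set "#1 wheel driver lost" to not occurred.
Sensor suite inoperative [OR]: Rate sensor is down=occurs, Backup thruster degraded=not → at least one input occurs → occurs.
Control loop lost [OR]: #1 star tracker trips=occurs, Magnetorquer is inoperative=not, Reaction wheel stuck=occurs → at least one input occurs → occurs.
Momentum path inoperative [AND]: Sensor suite inoperative=occurs, Control loop lost=occurs, #1 wheel driver lost=not → not all inputs occur → does not occur.
Reaction-wheel cluster unavailable [OR]: South propellant valve malfunctions=not, Gyro is inoperative=not → no input occurs → does not occur.
Backup chain inoperative [AND]: North sun sensor failed=not, #1 rate sensor 2 is inoperative=occurs, Outboard thruster 2 is inoperative=occurs → not all inputs occur → does not occur.
Thruster branch down [AND]: IMU faulted=occurs, Backup chain inoperative=not → not all inputs occur → does not occur.
Spacecraft attitude control lost [OR]: Momentum path inoperative=not, Reaction-wheel cluster unavailable=not, Thruster branch down=not → no input occurs → does not occur.

No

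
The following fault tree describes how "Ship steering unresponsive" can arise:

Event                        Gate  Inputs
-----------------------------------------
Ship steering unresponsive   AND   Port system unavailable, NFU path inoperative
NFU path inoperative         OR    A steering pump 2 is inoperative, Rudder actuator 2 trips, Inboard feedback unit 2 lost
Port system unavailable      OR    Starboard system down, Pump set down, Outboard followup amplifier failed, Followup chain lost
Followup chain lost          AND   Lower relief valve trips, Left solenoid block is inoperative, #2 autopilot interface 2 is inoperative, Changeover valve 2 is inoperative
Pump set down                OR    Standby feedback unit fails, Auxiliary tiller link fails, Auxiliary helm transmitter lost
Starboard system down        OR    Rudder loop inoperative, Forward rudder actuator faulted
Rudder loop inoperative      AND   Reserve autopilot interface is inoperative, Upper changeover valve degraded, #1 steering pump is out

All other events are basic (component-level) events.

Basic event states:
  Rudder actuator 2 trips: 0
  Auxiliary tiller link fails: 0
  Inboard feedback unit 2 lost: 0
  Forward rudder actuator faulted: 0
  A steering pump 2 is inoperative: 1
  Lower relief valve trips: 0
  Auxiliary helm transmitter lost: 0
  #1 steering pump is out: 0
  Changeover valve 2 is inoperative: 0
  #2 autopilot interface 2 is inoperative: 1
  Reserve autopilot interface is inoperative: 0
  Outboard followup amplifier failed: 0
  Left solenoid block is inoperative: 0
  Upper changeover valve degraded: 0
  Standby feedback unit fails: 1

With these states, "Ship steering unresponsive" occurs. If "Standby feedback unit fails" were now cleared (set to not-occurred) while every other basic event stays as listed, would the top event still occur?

Counterfactual: set "Standby feedback unit fails" to not occurred.
Rudder loop inoperative [AND]: Reserve autopilot interface is inoperative=not, Upper changeover valve degraded=not, #1 steering pump is out=not → not all inputs occur → does not occur.
Starboard system down [OR]: Rudder loop inoperative=not, Forward rudder actuator faulted=not → no input occurs → does not occur.
Pump set down [OR]: Standby feedback unit fails=not, Auxiliary tiller link fails=not, Auxiliary helm transmitter lost=not → no input occurs → does not occur.
Followup chain lost [AND]: Lower relief valve trips=not, Left solenoid block is inoperative=not, #2 autopilot interface 2 is inoperative=occurs, Changeover valve 2 is inoperative=not → not all inputs occur → does not occur.
Port system unavailable [OR]: Starboard system down=not, Pump set down=not, Outboard followup amplifier failed=not, Followup chain lost=not → no input occurs → does not occur.
NFU path inoperative [OR]: A steering pump 2 is inoperative=occurs, Rudder actuator 2 trips=not, Inboard feedback unit 2 lost=not → at least one input occurs → occurs.
Ship steering unresponsive [AND]: Port system unavailable=not, NFU path inoperative=occurs → not all inputs occur → does not occur.

No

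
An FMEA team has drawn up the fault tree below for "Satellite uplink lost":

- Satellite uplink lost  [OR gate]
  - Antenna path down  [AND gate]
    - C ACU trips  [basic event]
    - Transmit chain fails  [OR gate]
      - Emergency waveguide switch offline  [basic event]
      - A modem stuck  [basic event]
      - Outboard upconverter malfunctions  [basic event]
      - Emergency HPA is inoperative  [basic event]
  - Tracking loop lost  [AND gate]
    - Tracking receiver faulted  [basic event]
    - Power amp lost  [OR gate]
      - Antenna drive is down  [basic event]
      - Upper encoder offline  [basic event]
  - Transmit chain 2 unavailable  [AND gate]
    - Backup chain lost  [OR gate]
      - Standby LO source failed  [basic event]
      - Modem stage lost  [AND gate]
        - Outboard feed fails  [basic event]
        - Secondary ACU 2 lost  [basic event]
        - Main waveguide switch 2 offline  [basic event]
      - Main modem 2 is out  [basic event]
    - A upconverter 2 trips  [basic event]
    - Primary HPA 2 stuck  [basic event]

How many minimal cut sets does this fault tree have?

9

Transmit chain fails [OR]: union of children's cut sets → 4 cut set(s).
Antenna path down [AND]: one cut set from each child combined → 1 × 4 = 4 cut set(s).
Power amp lost [OR]: union of children's cut sets → 2 cut set(s).
Tracking loop lost [AND]: one cut set from each child combined → 1 × 2 = 2 cut set(s).
Modem stage lost [AND]: one cut set from each child combined → 1 × 1 × 1 = 1 cut set(s).
Backup chain lost [OR]: union of children's cut sets → 3 cut set(s).
Transmit chain 2 unavailable [AND]: one cut set from each child combined → 3 × 1 × 1 = 3 cut set(s).
Satellite uplink lost [OR]: union of children's cut sets → 9 cut set(s).
Minimal cut sets: {C ACU trips, Emergency waveguide switch offline}; {A modem stuck, C ACU trips}; {C ACU trips, Outboard upconverter malfunctions}; {C ACU trips, Emergency HPA is inoperative}; {Antenna drive is down, Tracking receiver faulted}; {Tracking receiver faulted, Upper encoder offline}; {A upconverter 2 trips, Primary HPA 2 stuck, Standby LO source failed}; {A upconverter 2 trips, Main waveguide switch 2 offline, Outboard feed fails, Primary HPA 2 stuck, Secondary ACU 2 lost}; {A upconverter 2 trips, Main modem 2 is out, Primary HPA 2 stuck}.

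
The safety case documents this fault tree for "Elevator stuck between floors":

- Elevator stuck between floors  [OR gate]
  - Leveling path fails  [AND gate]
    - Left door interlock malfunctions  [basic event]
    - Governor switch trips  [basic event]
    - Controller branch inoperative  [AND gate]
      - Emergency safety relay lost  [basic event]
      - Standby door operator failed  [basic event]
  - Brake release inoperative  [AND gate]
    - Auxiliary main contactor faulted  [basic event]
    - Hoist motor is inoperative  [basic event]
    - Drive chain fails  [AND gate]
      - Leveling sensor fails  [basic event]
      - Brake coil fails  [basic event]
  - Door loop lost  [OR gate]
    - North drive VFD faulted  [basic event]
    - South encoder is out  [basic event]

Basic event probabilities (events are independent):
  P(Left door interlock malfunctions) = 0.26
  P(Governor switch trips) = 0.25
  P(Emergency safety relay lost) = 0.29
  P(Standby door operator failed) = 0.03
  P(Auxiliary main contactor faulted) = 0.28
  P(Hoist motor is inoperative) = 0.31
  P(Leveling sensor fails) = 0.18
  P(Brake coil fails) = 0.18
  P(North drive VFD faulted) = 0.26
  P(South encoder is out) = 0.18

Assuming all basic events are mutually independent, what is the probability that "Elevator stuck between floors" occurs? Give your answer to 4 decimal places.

P(Controller branch inoperative) [AND] = 0.29 × 0.03 = 0.008700
P(Leveling path fails) [AND] = 0.26 × 0.25 × 0.008700 = 0.000566
P(Drive chain fails) [AND] = 0.18 × 0.18 = 0.032400
P(Brake release inoperative) [AND] = 0.28 × 0.31 × 0.032400 = 0.002812
P(Door loop lost) [OR] = 1 − (1−0.26) × (1−0.18) = 0.393200
P(Elevator stuck between floors) [OR] = 1 − (1−0.000566) × (1−0.002812) × (1−0.393200) = 0.395249
Rounded to 4 decimal places: P(Elevator stuck between floors) ≈ 0.3952.

0.3952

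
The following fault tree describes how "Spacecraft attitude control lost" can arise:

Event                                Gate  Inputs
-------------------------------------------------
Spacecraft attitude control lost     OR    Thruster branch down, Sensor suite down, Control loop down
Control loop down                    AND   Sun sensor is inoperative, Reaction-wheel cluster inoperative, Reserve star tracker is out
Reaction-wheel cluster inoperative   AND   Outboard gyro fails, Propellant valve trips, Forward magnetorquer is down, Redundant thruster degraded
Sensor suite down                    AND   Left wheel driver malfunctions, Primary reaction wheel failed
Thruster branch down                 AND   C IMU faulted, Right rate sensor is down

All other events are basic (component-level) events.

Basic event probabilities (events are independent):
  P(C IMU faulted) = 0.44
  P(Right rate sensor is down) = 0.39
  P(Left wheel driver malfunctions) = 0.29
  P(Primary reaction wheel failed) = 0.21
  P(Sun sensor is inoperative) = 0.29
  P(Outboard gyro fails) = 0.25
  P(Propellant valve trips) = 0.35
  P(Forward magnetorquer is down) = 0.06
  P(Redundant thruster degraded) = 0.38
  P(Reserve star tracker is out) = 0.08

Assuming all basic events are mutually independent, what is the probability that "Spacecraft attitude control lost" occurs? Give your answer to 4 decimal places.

P(Thruster branch down) [AND] = 0.44 × 0.39 = 0.171600
P(Sensor suite down) [AND] = 0.29 × 0.21 = 0.060900
P(Reaction-wheel cluster inoperative) [AND] = 0.25 × 0.35 × 0.06 × 0.38 = 0.001995
P(Control loop down) [AND] = 0.29 × 0.001995 × 0.08 = 0.000046
P(Spacecraft attitude control lost) [OR] = 1 − (1−0.171600) × (1−0.060900) × (1−0.000046) = 0.222085
Rounded to 4 decimal places: P(Spacecraft attitude control lost) ≈ 0.2221.

0.2221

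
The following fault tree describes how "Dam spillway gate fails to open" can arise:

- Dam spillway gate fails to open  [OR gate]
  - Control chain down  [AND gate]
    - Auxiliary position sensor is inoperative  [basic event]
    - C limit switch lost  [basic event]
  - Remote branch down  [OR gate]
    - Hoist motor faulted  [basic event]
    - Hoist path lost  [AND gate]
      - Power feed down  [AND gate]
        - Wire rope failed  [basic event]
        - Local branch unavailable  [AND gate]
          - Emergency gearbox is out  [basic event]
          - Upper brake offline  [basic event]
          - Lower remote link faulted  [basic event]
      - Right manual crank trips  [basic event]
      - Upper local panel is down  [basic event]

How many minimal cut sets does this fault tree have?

3

Control chain down [AND]: one cut set from each child combined → 1 × 1 = 1 cut set(s).
Local branch unavailable [AND]: one cut set from each child combined → 1 × 1 × 1 = 1 cut set(s).
Power feed down [AND]: one cut set from each child combined → 1 × 1 = 1 cut set(s).
Hoist path lost [AND]: one cut set from each child combined → 1 × 1 × 1 = 1 cut set(s).
Remote branch down [OR]: union of children's cut sets → 2 cut set(s).
Dam spillway gate fails to open [OR]: union of children's cut sets → 3 cut set(s).
Minimal cut sets: {Auxiliary position sensor is inoperative, C limit switch lost}; {Hoist motor faulted}; {Emergency gearbox is out, Lower remote link faulted, Right manual crank trips, Upper brake offline, Upper local panel is down, Wire rope failed}.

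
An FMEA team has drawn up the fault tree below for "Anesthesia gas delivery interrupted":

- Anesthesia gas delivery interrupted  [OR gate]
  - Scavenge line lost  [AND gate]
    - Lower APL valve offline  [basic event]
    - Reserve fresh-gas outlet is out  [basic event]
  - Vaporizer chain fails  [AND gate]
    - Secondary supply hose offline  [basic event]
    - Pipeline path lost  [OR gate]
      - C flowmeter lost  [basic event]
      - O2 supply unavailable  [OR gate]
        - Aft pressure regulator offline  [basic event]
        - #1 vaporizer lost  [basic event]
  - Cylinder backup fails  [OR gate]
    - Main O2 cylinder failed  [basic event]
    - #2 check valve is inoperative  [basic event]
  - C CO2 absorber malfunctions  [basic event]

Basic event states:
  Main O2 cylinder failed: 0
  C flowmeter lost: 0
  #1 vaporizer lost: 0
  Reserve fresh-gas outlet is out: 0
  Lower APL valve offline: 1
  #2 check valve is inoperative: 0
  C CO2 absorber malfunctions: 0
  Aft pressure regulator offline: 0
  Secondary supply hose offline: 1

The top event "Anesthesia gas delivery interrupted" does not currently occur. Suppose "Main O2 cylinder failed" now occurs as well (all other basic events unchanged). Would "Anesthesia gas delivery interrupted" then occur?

Yes

Counterfactual: set "Main O2 cylinder failed" to occurred.
Scavenge line lost [AND]: Lower APL valve offline=occurs, Reserve fresh-gas outlet is out=not → not all inputs occur → does not occur.
O2 supply unavailable [OR]: Aft pressure regulator offline=not, #1 vaporizer lost=not → no input occurs → does not occur.
Pipeline path lost [OR]: C flowmeter lost=not, O2 supply unavailable=not → no input occurs → does not occur.
Vaporizer chain fails [AND]: Secondary supply hose offline=occurs, Pipeline path lost=not → not all inputs occur → does not occur.
Cylinder backup fails [OR]: Main O2 cylinder failed=occurs, #2 check valve is inoperative=not → at least one input occurs → occurs.
Anesthesia gas delivery interrupted [OR]: Scavenge line lost=not, Vaporizer chain fails=not, Cylinder backup fails=occurs, C CO2 absorber malfunctions=not → at least one input occurs → occurs.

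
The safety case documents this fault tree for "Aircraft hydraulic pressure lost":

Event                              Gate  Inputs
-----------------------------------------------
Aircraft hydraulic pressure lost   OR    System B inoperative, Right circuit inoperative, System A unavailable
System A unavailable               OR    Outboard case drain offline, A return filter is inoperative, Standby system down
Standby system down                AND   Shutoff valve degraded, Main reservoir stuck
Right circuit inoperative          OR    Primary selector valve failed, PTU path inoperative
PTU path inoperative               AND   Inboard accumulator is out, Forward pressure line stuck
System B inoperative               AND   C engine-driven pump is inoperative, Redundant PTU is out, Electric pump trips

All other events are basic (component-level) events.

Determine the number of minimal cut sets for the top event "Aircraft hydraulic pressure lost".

System B inoperative [AND]: one cut set from each child combined → 1 × 1 × 1 = 1 cut set(s).
PTU path inoperative [AND]: one cut set from each child combined → 1 × 1 = 1 cut set(s).
Right circuit inoperative [OR]: union of children's cut sets → 2 cut set(s).
Standby system down [AND]: one cut set from each child combined → 1 × 1 = 1 cut set(s).
System A unavailable [OR]: union of children's cut sets → 3 cut set(s).
Aircraft hydraulic pressure lost [OR]: union of children's cut sets → 6 cut set(s).
Minimal cut sets: {C engine-driven pump is inoperative, Electric pump trips, Redundant PTU is out}; {Primary selector valve failed}; {Forward pressure line stuck, Inboard accumulator is out}; {Outboard case drain offline}; {A return filter is inoperative}; {Main reservoir stuck, Shutoff valve degraded}.

6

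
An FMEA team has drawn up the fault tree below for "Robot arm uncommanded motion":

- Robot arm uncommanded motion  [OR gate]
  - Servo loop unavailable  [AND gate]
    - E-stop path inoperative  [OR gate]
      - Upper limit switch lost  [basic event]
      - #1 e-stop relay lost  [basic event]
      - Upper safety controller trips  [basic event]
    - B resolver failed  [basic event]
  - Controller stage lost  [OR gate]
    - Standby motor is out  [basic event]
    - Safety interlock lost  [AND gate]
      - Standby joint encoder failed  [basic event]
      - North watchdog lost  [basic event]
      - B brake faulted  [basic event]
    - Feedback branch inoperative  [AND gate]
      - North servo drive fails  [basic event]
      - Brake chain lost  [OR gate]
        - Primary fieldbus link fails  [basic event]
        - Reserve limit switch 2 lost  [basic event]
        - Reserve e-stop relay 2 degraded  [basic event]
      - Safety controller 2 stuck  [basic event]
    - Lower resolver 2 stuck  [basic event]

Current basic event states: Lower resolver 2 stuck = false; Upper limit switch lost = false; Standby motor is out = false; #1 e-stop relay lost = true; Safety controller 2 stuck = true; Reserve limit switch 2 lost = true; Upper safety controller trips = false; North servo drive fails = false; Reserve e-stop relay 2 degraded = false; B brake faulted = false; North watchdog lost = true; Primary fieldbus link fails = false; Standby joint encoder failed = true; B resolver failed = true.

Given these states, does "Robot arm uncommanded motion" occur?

Yes

E-stop path inoperative [OR]: Upper limit switch lost=not, #1 e-stop relay lost=occurs, Upper safety controller trips=not → at least one input occurs → occurs.
Servo loop unavailable [AND]: E-stop path inoperative=occurs, B resolver failed=occurs → all inputs occur → occurs.
Safety interlock lost [AND]: Standby joint encoder failed=occurs, North watchdog lost=occurs, B brake faulted=not → not all inputs occur → does not occur.
Brake chain lost [OR]: Primary fieldbus link fails=not, Reserve limit switch 2 lost=occurs, Reserve e-stop relay 2 degraded=not → at least one input occurs → occurs.
Feedback branch inoperative [AND]: North servo drive fails=not, Brake chain lost=occurs, Safety controller 2 stuck=occurs → not all inputs occur → does not occur.
Controller stage lost [OR]: Standby motor is out=not, Safety interlock lost=not, Feedback branch inoperative=not, Lower resolver 2 stuck=not → no input occurs → does not occur.
Robot arm uncommanded motion [OR]: Servo loop unavailable=occurs, Controller stage lost=not → at least one input occurs → occurs.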